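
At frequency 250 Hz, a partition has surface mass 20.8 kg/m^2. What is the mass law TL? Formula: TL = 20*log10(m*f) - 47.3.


m * f = 20.8 * 250 = 5200
20*log10(5200) = 74.3201 dB
TL = 74.3201 - 47.3 = 27.02 dB


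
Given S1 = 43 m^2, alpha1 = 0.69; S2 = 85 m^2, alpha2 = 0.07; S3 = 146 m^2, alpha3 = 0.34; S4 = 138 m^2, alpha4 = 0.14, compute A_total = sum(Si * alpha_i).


43 * 0.69 = 29.67
85 * 0.07 = 5.95
146 * 0.34 = 49.64
138 * 0.14 = 19.32
A_total = 29.67 + 5.95 + 49.64 + 19.32 = 104.58 m^2


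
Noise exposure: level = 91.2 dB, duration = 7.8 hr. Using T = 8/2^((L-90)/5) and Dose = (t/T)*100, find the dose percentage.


T_allowed = 8 / 2^((91.2 - 90)/5) = 6.77396 hr
Dose = 7.8 / 6.77396 * 100 = 115.15 %


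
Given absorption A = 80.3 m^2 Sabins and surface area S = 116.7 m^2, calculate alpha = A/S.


Absorption coefficient = absorbed power / incident power
alpha = A / S = 80.3 / 116.7 = 0.68809


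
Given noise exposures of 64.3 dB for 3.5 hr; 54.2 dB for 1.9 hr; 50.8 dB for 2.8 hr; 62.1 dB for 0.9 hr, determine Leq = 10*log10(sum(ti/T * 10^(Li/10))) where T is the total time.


T_total = 3.5 + 1.9 + 2.8 + 0.9 = 9.1 hr
(3.5/9.1) * 10^(64.3/10) = 1.03521e+06
(1.9/9.1) * 10^(54.2/10) = 54917.7
(2.8/9.1) * 10^(50.8/10) = 36992.8
(0.9/9.1) * 10^(62.1/10) = 160399
Sum = 1.03521e+06 + 54917.7 + 36992.8 + 160399 = 1.28752e+06
Leq = 10*log10(1.28752e+06) = 61.098 dB


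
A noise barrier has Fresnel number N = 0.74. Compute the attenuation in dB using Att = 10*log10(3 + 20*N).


3 + 20*N = 3 + 20*0.74 = 17.8
Att = 10*log10(17.8) = 12.504 dB


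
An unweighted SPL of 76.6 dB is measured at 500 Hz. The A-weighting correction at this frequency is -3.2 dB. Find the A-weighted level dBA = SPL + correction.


A-weighting table: 500 Hz -> -3.2 dB correction
SPL_A = SPL + correction = 76.6 + (-3.2) = 73.4 dBA


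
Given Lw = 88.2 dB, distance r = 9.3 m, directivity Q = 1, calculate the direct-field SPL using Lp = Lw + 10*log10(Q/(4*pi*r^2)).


4*pi*r^2 = 4*pi*9.3^2 = 1086.87 m^2
Q / (4*pi*r^2) = 1 / 1086.87 = 0.000920073
Lp = 88.2 + 10*log10(0.000920073) = 57.838 dB


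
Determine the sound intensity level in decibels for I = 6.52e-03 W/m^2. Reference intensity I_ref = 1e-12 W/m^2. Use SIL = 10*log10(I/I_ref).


I / I_ref = 6.52e-03 / 1e-12 = 6.52e+09
SIL = 10 * log10(6.52e+09) = 98.142 dB


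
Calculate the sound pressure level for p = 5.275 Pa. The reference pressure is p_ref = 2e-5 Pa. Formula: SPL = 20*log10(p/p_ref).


p / p_ref = 5.275 / 2e-5 = 263750
SPL = 20 * log10(263750) = 108.42 dB


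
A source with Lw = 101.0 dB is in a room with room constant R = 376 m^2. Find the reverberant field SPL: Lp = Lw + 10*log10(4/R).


4/R = 4/376 = 0.0106383
Lp = 101.0 + 10*log10(0.0106383) = 81.269 dB


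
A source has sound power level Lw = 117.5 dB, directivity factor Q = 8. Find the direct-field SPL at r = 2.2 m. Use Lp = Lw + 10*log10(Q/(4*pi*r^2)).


4*pi*r^2 = 4*pi*2.2^2 = 60.8212 m^2
Q / (4*pi*r^2) = 8 / 60.8212 = 0.131533
Lp = 117.5 + 10*log10(0.131533) = 108.69 dB


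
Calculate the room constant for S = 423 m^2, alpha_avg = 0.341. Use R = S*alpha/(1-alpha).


R = 423 * 0.341 / (1 - 0.341) = 218.88 m^2


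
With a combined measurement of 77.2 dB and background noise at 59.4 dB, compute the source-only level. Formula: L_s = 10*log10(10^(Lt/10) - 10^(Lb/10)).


10^(77.2/10) = 5.24807e+07
10^(59.4/10) = 870964
Difference = 5.24807e+07 - 870964 = 5.16097e+07
L_source = 10*log10(5.16097e+07) = 77.127 dB


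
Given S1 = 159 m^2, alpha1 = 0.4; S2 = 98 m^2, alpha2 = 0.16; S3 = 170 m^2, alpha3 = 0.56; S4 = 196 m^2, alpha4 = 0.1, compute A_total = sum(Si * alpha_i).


159 * 0.4 = 63.6
98 * 0.16 = 15.68
170 * 0.56 = 95.2
196 * 0.1 = 19.6
A_total = 63.6 + 15.68 + 95.2 + 19.6 = 194.08 m^2


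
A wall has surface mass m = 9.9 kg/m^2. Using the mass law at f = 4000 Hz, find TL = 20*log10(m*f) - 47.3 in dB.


m * f = 9.9 * 4000 = 39600
20*log10(39600) = 91.9539 dB
TL = 91.9539 - 47.3 = 44.654 dB


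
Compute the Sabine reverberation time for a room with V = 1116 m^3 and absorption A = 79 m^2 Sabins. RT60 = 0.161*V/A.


RT60 = 0.161 * 1116 / 79 = 2.2744 s


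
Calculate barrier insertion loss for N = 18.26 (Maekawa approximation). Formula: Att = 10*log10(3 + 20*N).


3 + 20*N = 3 + 20*18.26 = 368.2
Att = 10*log10(368.2) = 25.661 dB


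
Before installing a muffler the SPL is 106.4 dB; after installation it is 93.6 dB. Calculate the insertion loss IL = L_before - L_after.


Insertion loss = SPL without muffler - SPL with muffler
IL = 106.4 - 93.6 = 12.8 dB


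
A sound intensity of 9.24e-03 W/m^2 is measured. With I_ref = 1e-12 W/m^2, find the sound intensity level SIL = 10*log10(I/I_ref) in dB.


I / I_ref = 9.24e-03 / 1e-12 = 9.24e+09
SIL = 10 * log10(9.24e+09) = 99.657 dB


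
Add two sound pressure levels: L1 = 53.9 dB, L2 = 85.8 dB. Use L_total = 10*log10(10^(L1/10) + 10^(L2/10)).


10^(53.9/10) = 245471
10^(85.8/10) = 3.80189e+08
Sum = 245471 + 3.80189e+08 = 3.80434e+08
L_total = 10*log10(3.80434e+08) = 85.803 dB


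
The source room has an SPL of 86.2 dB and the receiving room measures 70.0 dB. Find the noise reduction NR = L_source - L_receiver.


NR = L_source - L_receiver (difference between source and receiving room levels)
NR = 86.2 - 70.0 = 16.2 dB


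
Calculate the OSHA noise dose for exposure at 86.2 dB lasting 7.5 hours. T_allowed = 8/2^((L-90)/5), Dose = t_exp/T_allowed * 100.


T_allowed = 8 / 2^((86.2 - 90)/5) = 13.5479 hr
Dose = 7.5 / 13.5479 * 100 = 55.359 %


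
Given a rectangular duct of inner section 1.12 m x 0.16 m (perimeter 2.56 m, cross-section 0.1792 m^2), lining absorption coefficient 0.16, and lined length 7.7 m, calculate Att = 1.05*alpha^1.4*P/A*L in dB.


alpha^1.4 = 0.16^1.4 = 0.076872
Attenuation rate = 1.05 * alpha^1.4 * P / A
= 1.05 * 0.076872 * 2.56 / 0.1792 = 1.15308 dB/m
Total Att = 1.15308 * 7.7 = 8.8787 dB


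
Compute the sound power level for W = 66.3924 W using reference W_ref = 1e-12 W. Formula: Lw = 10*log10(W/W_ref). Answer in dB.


W / W_ref = 66.3924 / 1e-12 = 6.63924e+13
Lw = 10 * log10(6.63924e+13) = 138.22 dB


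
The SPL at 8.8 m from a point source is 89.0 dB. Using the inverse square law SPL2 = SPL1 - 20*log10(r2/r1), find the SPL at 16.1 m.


r2/r1 = 16.1/8.8 = 1.82955
Correction = 20*log10(1.82955) = 5.24689 dB
SPL2 = 89.0 - 5.24689 = 83.753 dB


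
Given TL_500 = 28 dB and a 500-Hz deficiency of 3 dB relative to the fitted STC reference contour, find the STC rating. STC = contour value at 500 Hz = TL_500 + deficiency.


By ASTM E413, STC = value of the fitted reference contour at 500 Hz.
Contour value at 500 Hz = TL_500 + deficiency = 28 + 3 = 31
STC = 31


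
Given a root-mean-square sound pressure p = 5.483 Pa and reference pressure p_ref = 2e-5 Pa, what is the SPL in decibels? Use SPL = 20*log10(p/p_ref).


p / p_ref = 5.483 / 2e-5 = 274150
SPL = 20 * log10(274150) = 108.76 dB


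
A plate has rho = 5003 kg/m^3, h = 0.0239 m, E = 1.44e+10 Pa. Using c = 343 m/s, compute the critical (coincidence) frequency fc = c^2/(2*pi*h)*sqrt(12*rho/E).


12*rho/E = 12*5003/1.44e+10 = 4.16917e-06
sqrt(12*rho/E) = sqrt(4.16917e-06) = 0.00204185
c^2/(2*pi*h) = 343^2/(2*pi*0.0239) = 783449
fc = 783449 * 0.00204185 = 1599.7 Hz


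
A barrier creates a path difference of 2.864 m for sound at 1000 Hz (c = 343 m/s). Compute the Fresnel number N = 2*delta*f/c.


N = 2*delta*f/c = 2*delta/lambda, where lambda = c/f
lambda = 343 / 1000 = 0.343 m
N = 2 * 2.864 / 0.343 = 16.7


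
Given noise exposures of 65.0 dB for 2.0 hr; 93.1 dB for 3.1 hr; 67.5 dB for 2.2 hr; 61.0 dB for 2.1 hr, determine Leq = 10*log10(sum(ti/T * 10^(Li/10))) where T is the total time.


T_total = 2.0 + 3.1 + 2.2 + 2.1 = 9.4 hr
(2.0/9.4) * 10^(65.0/10) = 672825
(3.1/9.4) * 10^(93.1/10) = 6.73339e+08
(2.2/9.4) * 10^(67.5/10) = 1.31612e+06
(2.1/9.4) * 10^(61.0/10) = 281249
Sum = 672825 + 6.73339e+08 + 1.31612e+06 + 281249 = 6.75609e+08
Leq = 10*log10(6.75609e+08) = 88.297 dB


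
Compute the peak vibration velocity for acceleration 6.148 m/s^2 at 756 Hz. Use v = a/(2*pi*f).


omega = 2*pi*f = 2*pi*756 = 4750.09 rad/s
v = a / omega = 6.148 / 4750.09 = 0.0012943 m/s


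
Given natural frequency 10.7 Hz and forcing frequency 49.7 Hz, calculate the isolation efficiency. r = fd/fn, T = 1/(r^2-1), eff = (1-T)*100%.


r = 49.7 / 10.7 = 4.64486
r^2 - 1 = 4.64486^2 - 1 = 20.5747
T = 1/20.5747 = 0.0486034
Efficiency = (1 - 0.0486034)*100 = 95.14 %


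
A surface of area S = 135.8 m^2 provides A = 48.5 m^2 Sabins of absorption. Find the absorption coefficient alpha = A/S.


Absorption coefficient = absorbed power / incident power
alpha = A / S = 48.5 / 135.8 = 0.35714


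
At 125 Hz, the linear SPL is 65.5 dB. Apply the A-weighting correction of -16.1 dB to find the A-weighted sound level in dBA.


A-weighting table: 125 Hz -> -16.1 dB correction
SPL_A = SPL + correction = 65.5 + (-16.1) = 49.4 dBA


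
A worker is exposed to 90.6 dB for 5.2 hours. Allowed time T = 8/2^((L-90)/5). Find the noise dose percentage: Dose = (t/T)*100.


T_allowed = 8 / 2^((90.6 - 90)/5) = 7.3615 hr
Dose = 5.2 / 7.3615 * 100 = 70.638 %


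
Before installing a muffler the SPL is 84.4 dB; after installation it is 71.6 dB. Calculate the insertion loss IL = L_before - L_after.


Insertion loss = SPL without muffler - SPL with muffler
IL = 84.4 - 71.6 = 12.8 dB


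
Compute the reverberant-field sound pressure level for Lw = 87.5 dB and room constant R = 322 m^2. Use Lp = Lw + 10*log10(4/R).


4/R = 4/322 = 0.0124224
Lp = 87.5 + 10*log10(0.0124224) = 68.442 dB


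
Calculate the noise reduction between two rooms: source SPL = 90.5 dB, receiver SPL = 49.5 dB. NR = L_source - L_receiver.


NR = L_source - L_receiver (difference between source and receiving room levels)
NR = 90.5 - 49.5 = 41 dB


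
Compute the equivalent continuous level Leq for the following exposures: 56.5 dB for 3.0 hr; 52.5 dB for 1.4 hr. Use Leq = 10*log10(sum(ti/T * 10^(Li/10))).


T_total = 3.0 + 1.4 = 4.4 hr
(3.0/4.4) * 10^(56.5/10) = 304557
(1.4/4.4) * 10^(52.5/10) = 56581.6
Sum = 304557 + 56581.6 = 361139
Leq = 10*log10(361139) = 55.577 dB


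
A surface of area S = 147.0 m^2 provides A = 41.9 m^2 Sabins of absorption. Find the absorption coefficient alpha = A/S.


Absorption coefficient = absorbed power / incident power
alpha = A / S = 41.9 / 147.0 = 0.28503


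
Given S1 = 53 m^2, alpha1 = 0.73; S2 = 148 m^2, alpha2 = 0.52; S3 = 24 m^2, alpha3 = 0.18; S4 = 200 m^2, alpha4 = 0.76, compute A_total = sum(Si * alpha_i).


53 * 0.73 = 38.69
148 * 0.52 = 76.96
24 * 0.18 = 4.32
200 * 0.76 = 152
A_total = 38.69 + 76.96 + 4.32 + 152 = 271.97 m^2


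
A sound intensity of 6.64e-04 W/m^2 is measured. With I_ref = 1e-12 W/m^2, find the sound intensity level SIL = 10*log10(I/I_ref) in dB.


I / I_ref = 6.64e-04 / 1e-12 = 6.64e+08
SIL = 10 * log10(6.64e+08) = 88.222 dB


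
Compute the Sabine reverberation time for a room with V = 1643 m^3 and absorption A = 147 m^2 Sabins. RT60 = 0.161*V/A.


RT60 = 0.161 * 1643 / 147 = 1.7995 s


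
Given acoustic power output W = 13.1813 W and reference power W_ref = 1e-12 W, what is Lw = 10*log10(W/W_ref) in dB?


W / W_ref = 13.1813 / 1e-12 = 1.31813e+13
Lw = 10 * log10(1.31813e+13) = 131.2 dB


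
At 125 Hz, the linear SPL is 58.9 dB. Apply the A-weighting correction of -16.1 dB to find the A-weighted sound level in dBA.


A-weighting table: 125 Hz -> -16.1 dB correction
SPL_A = SPL + correction = 58.9 + (-16.1) = 42.8 dBA


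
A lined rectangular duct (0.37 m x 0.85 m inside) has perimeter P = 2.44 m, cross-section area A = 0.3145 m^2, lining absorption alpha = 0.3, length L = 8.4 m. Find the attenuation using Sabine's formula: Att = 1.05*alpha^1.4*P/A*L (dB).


alpha^1.4 = 0.3^1.4 = 0.18534
Attenuation rate = 1.05 * alpha^1.4 * P / A
= 1.05 * 0.18534 * 2.44 / 0.3145 = 1.50983 dB/m
Total Att = 1.50983 * 8.4 = 12.683 dB


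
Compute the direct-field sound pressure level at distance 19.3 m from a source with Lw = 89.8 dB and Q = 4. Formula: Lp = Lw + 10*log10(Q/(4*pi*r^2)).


4*pi*r^2 = 4*pi*19.3^2 = 4680.85 m^2
Q / (4*pi*r^2) = 4 / 4680.85 = 0.000854546
Lp = 89.8 + 10*log10(0.000854546) = 59.117 dB


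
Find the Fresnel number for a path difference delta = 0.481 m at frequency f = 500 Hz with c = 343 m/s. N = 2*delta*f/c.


N = 2*delta*f/c = 2*delta/lambda, where lambda = c/f
lambda = 343 / 500 = 0.686 m
N = 2 * 0.481 / 0.686 = 1.4023


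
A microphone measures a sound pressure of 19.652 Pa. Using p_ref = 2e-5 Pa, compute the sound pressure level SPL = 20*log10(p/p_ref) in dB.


p / p_ref = 19.652 / 2e-5 = 982600
SPL = 20 * log10(982600) = 119.85 dB


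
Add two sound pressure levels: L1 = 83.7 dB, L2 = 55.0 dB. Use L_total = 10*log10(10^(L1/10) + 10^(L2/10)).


10^(83.7/10) = 2.34423e+08
10^(55.0/10) = 316228
Sum = 2.34423e+08 + 316228 = 2.34739e+08
L_total = 10*log10(2.34739e+08) = 83.706 dB


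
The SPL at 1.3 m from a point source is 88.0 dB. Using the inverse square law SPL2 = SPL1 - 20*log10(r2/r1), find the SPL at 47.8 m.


r2/r1 = 47.8/1.3 = 36.7692
Correction = 20*log10(36.7692) = 31.3097 dB
SPL2 = 88.0 - 31.3097 = 56.69 dB


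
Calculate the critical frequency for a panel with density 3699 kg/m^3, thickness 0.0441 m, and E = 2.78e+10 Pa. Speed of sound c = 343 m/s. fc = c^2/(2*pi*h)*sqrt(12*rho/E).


12*rho/E = 12*3699/2.78e+10 = 1.59669e-06
sqrt(12*rho/E) = sqrt(1.59669e-06) = 0.0012636
c^2/(2*pi*h) = 343^2/(2*pi*0.0441) = 424590
fc = 424590 * 0.0012636 = 536.51 Hz


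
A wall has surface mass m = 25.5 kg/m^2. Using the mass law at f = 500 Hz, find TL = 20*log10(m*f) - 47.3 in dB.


m * f = 25.5 * 500 = 12750
20*log10(12750) = 82.1102 dB
TL = 82.1102 - 47.3 = 34.81 dB


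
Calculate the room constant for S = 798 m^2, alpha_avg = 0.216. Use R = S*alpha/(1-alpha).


R = 798 * 0.216 / (1 - 0.216) = 219.86 m^2


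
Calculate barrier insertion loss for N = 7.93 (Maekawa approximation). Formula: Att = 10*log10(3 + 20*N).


3 + 20*N = 3 + 20*7.93 = 161.6
Att = 10*log10(161.6) = 22.084 dB


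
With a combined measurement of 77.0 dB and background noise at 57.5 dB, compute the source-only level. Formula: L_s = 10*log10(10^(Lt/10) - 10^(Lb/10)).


10^(77.0/10) = 5.01187e+07
10^(57.5/10) = 562341
Difference = 5.01187e+07 - 562341 = 4.95564e+07
L_source = 10*log10(4.95564e+07) = 76.951 dB


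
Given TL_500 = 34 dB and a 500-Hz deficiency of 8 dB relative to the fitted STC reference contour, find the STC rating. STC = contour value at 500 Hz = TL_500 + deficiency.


By ASTM E413, STC = value of the fitted reference contour at 500 Hz.
Contour value at 500 Hz = TL_500 + deficiency = 34 + 8 = 42
STC = 42


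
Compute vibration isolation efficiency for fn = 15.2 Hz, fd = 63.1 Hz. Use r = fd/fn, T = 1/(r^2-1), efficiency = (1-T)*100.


r = 63.1 / 15.2 = 4.15132
r^2 - 1 = 4.15132^2 - 1 = 16.2335
T = 1/16.2335 = 0.061601
Efficiency = (1 - 0.061601)*100 = 93.84 %


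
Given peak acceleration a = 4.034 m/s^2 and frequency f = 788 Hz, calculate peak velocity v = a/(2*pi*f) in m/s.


omega = 2*pi*f = 2*pi*788 = 4951.15 rad/s
v = a / omega = 4.034 / 4951.15 = 0.00081476 m/s


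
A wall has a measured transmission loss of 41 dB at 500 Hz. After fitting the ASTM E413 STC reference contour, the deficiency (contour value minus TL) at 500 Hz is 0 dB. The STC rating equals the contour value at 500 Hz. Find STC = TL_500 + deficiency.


By ASTM E413, STC = value of the fitted reference contour at 500 Hz.
Contour value at 500 Hz = TL_500 + deficiency = 41 + 0 = 41
STC = 41


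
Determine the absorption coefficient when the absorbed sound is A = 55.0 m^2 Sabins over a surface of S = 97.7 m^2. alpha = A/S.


Absorption coefficient = absorbed power / incident power
alpha = A / S = 55.0 / 97.7 = 0.56295


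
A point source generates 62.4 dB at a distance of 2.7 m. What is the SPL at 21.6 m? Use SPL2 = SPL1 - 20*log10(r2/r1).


r2/r1 = 21.6/2.7 = 8
Correction = 20*log10(8) = 18.0618 dB
SPL2 = 62.4 - 18.0618 = 44.338 dB


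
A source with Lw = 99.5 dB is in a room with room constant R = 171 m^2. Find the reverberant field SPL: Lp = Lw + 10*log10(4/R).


4/R = 4/171 = 0.0233918
Lp = 99.5 + 10*log10(0.0233918) = 83.191 dB


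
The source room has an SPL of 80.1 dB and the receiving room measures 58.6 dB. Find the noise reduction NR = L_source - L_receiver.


NR = L_source - L_receiver (difference between source and receiving room levels)
NR = 80.1 - 58.6 = 21.5 dB


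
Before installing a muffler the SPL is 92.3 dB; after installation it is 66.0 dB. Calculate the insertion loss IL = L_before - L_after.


Insertion loss = SPL without muffler - SPL with muffler
IL = 92.3 - 66.0 = 26.3 dB


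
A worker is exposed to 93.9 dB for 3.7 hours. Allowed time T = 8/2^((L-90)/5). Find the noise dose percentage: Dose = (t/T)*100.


T_allowed = 8 / 2^((93.9 - 90)/5) = 4.65893 hr
Dose = 3.7 / 4.65893 * 100 = 79.417 %


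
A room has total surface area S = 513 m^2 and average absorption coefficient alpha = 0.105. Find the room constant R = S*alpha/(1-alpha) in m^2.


R = 513 * 0.105 / (1 - 0.105) = 60.184 m^2


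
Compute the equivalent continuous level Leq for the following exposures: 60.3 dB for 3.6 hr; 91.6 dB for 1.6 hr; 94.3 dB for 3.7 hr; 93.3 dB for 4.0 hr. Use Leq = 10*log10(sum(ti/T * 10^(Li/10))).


T_total = 3.6 + 1.6 + 3.7 + 4.0 = 12.9 hr
(3.6/12.9) * 10^(60.3/10) = 299029
(1.6/12.9) * 10^(91.6/10) = 1.79279e+08
(3.7/12.9) * 10^(94.3/10) = 7.71991e+08
(4.0/12.9) * 10^(93.3/10) = 6.62934e+08
Sum = 299029 + 1.79279e+08 + 7.71991e+08 + 6.62934e+08 = 1.6145e+09
Leq = 10*log10(1.6145e+09) = 92.08 dB


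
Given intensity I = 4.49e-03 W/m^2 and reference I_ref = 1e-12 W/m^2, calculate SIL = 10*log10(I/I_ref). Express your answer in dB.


I / I_ref = 4.49e-03 / 1e-12 = 4.49e+09
SIL = 10 * log10(4.49e+09) = 96.522 dB


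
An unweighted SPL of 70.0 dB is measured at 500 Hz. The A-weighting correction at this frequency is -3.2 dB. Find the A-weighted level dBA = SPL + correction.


A-weighting table: 500 Hz -> -3.2 dB correction
SPL_A = SPL + correction = 70.0 + (-3.2) = 66.8 dBA


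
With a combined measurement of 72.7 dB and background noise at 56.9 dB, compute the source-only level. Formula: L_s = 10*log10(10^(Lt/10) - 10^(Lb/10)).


10^(72.7/10) = 1.86209e+07
10^(56.9/10) = 489779
Difference = 1.86209e+07 - 489779 = 1.81311e+07
L_source = 10*log10(1.81311e+07) = 72.584 dB


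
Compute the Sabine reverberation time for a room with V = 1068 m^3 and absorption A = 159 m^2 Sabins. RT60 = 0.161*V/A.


RT60 = 0.161 * 1068 / 159 = 1.0814 s


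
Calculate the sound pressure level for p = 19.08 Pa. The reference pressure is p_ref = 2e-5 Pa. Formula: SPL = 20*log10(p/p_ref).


p / p_ref = 19.08 / 2e-5 = 954000
SPL = 20 * log10(954000) = 119.59 dB


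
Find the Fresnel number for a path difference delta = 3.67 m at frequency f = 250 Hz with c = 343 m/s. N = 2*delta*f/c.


N = 2*delta*f/c = 2*delta/lambda, where lambda = c/f
lambda = 343 / 250 = 1.372 m
N = 2 * 3.67 / 1.372 = 5.3499


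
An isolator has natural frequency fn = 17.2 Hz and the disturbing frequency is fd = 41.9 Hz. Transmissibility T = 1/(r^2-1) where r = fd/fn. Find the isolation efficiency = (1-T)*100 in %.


r = 41.9 / 17.2 = 2.43605
r^2 - 1 = 2.43605^2 - 1 = 4.93434
T = 1/4.93434 = 0.202661
Efficiency = (1 - 0.202661)*100 = 79.734 %


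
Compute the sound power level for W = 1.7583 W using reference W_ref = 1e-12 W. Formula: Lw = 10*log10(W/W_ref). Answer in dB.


W / W_ref = 1.7583 / 1e-12 = 1.7583e+12
Lw = 10 * log10(1.7583e+12) = 122.45 dB


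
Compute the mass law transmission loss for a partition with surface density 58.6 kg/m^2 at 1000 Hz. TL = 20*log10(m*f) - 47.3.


m * f = 58.6 * 1000 = 58600
20*log10(58600) = 95.358 dB
TL = 95.358 - 47.3 = 48.058 dB


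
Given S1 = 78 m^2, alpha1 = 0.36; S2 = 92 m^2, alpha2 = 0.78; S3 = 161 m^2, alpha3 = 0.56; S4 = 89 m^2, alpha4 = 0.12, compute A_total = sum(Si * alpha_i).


78 * 0.36 = 28.08
92 * 0.78 = 71.76
161 * 0.56 = 90.16
89 * 0.12 = 10.68
A_total = 28.08 + 71.76 + 90.16 + 10.68 = 200.68 m^2


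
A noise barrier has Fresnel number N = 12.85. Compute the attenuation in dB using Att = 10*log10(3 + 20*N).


3 + 20*N = 3 + 20*12.85 = 260
Att = 10*log10(260) = 24.15 dB


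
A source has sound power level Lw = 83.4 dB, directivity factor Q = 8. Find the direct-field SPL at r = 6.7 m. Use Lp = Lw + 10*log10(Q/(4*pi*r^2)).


4*pi*r^2 = 4*pi*6.7^2 = 564.104 m^2
Q / (4*pi*r^2) = 8 / 564.104 = 0.0141818
Lp = 83.4 + 10*log10(0.0141818) = 64.917 dB


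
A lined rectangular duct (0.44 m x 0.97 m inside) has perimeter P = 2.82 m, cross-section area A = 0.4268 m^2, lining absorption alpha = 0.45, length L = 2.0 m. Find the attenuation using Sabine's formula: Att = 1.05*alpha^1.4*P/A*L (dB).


alpha^1.4 = 0.45^1.4 = 0.326962
Attenuation rate = 1.05 * alpha^1.4 * P / A
= 1.05 * 0.326962 * 2.82 / 0.4268 = 2.26836 dB/m
Total Att = 2.26836 * 2.0 = 4.5367 dB


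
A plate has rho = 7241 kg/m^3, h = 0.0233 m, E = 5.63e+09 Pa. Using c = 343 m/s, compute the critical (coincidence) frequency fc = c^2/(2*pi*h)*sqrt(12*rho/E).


12*rho/E = 12*7241/5.63e+09 = 1.54337e-05
sqrt(12*rho/E) = sqrt(1.54337e-05) = 0.00392857
c^2/(2*pi*h) = 343^2/(2*pi*0.0233) = 803623
fc = 803623 * 0.00392857 = 3157.1 Hz


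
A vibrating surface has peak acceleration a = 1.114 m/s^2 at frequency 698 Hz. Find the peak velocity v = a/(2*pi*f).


omega = 2*pi*f = 2*pi*698 = 4385.66 rad/s
v = a / omega = 1.114 / 4385.66 = 0.00025401 m/s


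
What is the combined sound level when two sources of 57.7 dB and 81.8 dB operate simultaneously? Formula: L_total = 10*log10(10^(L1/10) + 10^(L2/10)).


10^(57.7/10) = 588844
10^(81.8/10) = 1.51356e+08
Sum = 588844 + 1.51356e+08 = 1.51945e+08
L_total = 10*log10(1.51945e+08) = 81.817 dB


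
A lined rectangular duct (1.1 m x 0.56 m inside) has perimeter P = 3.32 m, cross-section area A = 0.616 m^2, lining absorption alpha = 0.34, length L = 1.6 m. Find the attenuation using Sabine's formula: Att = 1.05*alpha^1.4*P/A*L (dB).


alpha^1.4 = 0.34^1.4 = 0.220836
Attenuation rate = 1.05 * alpha^1.4 * P / A
= 1.05 * 0.220836 * 3.32 / 0.616 = 1.24973 dB/m
Total Att = 1.24973 * 1.6 = 1.9996 dB


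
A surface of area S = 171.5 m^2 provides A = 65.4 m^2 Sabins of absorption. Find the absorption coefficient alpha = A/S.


Absorption coefficient = absorbed power / incident power
alpha = A / S = 65.4 / 171.5 = 0.38134


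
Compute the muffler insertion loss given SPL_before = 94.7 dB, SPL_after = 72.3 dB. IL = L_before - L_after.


Insertion loss = SPL without muffler - SPL with muffler
IL = 94.7 - 72.3 = 22.4 dB


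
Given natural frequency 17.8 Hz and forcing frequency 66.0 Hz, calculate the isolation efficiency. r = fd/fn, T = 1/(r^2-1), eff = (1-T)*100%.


r = 66.0 / 17.8 = 3.70787
r^2 - 1 = 3.70787^2 - 1 = 12.7483
T = 1/12.7483 = 0.0784418
Efficiency = (1 - 0.0784418)*100 = 92.156 %


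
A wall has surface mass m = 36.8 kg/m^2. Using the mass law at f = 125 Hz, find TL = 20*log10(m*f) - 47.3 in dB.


m * f = 36.8 * 125 = 4600
20*log10(4600) = 73.2552 dB
TL = 73.2552 - 47.3 = 25.955 dB


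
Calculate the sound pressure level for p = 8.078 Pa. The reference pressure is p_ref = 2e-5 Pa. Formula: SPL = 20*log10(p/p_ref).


p / p_ref = 8.078 / 2e-5 = 403900
SPL = 20 * log10(403900) = 112.13 dB


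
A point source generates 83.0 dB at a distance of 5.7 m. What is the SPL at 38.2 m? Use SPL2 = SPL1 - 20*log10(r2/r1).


r2/r1 = 38.2/5.7 = 6.70175
Correction = 20*log10(6.70175) = 16.5238 dB
SPL2 = 83.0 - 16.5238 = 66.476 dB


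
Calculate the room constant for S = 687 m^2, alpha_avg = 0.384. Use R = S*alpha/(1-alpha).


R = 687 * 0.384 / (1 - 0.384) = 428.26 m^2


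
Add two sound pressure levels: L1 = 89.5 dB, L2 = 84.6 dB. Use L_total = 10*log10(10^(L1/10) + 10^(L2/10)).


10^(89.5/10) = 8.91251e+08
10^(84.6/10) = 2.88403e+08
Sum = 8.91251e+08 + 2.88403e+08 = 1.17965e+09
L_total = 10*log10(1.17965e+09) = 90.718 dB


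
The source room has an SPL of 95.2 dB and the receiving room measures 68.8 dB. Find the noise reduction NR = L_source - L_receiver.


NR = L_source - L_receiver (difference between source and receiving room levels)
NR = 95.2 - 68.8 = 26.4 dB


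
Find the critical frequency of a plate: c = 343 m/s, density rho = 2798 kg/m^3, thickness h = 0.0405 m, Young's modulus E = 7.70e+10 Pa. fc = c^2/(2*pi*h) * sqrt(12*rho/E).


12*rho/E = 12*2798/7.70e+10 = 4.36052e-07
sqrt(12*rho/E) = sqrt(4.36052e-07) = 0.000660342
c^2/(2*pi*h) = 343^2/(2*pi*0.0405) = 462331
fc = 462331 * 0.000660342 = 305.3 Hz


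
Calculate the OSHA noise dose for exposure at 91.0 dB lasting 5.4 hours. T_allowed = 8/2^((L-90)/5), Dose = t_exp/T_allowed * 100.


T_allowed = 8 / 2^((91.0 - 90)/5) = 6.9644 hr
Dose = 5.4 / 6.9644 * 100 = 77.537 %


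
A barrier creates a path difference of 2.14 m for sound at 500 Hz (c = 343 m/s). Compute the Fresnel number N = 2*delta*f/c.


N = 2*delta*f/c = 2*delta/lambda, where lambda = c/f
lambda = 343 / 500 = 0.686 m
N = 2 * 2.14 / 0.686 = 6.2391


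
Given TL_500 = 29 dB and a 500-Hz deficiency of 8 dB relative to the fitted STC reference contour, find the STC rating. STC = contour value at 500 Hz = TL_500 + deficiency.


By ASTM E413, STC = value of the fitted reference contour at 500 Hz.
Contour value at 500 Hz = TL_500 + deficiency = 29 + 8 = 37
STC = 37


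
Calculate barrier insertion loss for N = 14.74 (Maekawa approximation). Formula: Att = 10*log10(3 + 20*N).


3 + 20*N = 3 + 20*14.74 = 297.8
Att = 10*log10(297.8) = 24.739 dB


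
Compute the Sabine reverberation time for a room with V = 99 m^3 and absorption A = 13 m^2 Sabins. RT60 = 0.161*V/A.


RT60 = 0.161 * 99 / 13 = 1.2261 s


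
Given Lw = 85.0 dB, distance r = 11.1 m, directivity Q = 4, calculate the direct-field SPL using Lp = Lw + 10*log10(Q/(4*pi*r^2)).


4*pi*r^2 = 4*pi*11.1^2 = 1548.3 m^2
Q / (4*pi*r^2) = 4 / 1548.3 = 0.00258348
Lp = 85.0 + 10*log10(0.00258348) = 59.122 dB


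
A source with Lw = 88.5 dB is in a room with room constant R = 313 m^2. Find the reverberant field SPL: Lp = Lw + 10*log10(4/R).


4/R = 4/313 = 0.0127796
Lp = 88.5 + 10*log10(0.0127796) = 69.565 dB


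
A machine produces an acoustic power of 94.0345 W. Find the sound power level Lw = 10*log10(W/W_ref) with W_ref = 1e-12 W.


W / W_ref = 94.0345 / 1e-12 = 9.40345e+13
Lw = 10 * log10(9.40345e+13) = 139.73 dB


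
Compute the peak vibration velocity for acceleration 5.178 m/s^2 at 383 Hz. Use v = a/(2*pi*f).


omega = 2*pi*f = 2*pi*383 = 2406.46 rad/s
v = a / omega = 5.178 / 2406.46 = 0.0021517 m/s


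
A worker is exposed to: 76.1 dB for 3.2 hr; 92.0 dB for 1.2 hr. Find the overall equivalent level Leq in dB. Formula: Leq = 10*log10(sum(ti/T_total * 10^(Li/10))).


T_total = 3.2 + 1.2 = 4.4 hr
(3.2/4.4) * 10^(76.1/10) = 2.96277e+07
(1.2/4.4) * 10^(92.0/10) = 4.32244e+08
Sum = 2.96277e+07 + 4.32244e+08 = 4.61872e+08
Leq = 10*log10(4.61872e+08) = 86.645 dB


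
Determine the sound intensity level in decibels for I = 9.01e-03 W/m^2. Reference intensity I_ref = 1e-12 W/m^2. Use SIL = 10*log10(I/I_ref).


I / I_ref = 9.01e-03 / 1e-12 = 9.01e+09
SIL = 10 * log10(9.01e+09) = 99.547 dB


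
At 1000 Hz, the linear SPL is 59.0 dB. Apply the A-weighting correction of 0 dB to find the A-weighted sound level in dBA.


A-weighting table: 1000 Hz -> 0 dB correction
SPL_A = SPL + correction = 59.0 + (0) = 59 dBA


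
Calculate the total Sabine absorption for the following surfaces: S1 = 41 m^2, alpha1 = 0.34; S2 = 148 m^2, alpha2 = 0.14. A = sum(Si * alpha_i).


41 * 0.34 = 13.94
148 * 0.14 = 20.72
A_total = 13.94 + 20.72 = 34.66 m^2


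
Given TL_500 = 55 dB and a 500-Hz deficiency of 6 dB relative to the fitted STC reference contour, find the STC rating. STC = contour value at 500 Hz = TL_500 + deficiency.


By ASTM E413, STC = value of the fitted reference contour at 500 Hz.
Contour value at 500 Hz = TL_500 + deficiency = 55 + 6 = 61
STC = 61


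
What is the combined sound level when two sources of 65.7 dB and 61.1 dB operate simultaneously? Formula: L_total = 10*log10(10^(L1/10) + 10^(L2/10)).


10^(65.7/10) = 3.71535e+06
10^(61.1/10) = 1.28825e+06
Sum = 3.71535e+06 + 1.28825e+06 = 5.0036e+06
L_total = 10*log10(5.0036e+06) = 66.993 dB


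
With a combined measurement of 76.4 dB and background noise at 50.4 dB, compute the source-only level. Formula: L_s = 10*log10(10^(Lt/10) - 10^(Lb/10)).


10^(76.4/10) = 4.36516e+07
10^(50.4/10) = 109648
Difference = 4.36516e+07 - 109648 = 4.3542e+07
L_source = 10*log10(4.3542e+07) = 76.389 dB


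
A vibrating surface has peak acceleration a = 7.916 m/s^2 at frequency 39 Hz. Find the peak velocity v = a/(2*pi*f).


omega = 2*pi*f = 2*pi*39 = 245.044 rad/s
v = a / omega = 7.916 / 245.044 = 0.032304 m/s


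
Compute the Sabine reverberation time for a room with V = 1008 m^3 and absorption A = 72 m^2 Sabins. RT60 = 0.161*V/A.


RT60 = 0.161 * 1008 / 72 = 2.254 s


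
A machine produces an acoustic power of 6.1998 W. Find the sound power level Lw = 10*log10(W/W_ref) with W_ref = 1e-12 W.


W / W_ref = 6.1998 / 1e-12 = 6.1998e+12
Lw = 10 * log10(6.1998e+12) = 127.92 dB


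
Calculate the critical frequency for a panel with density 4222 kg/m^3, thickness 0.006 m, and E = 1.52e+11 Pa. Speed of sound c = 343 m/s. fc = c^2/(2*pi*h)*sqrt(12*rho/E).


12*rho/E = 12*4222/1.52e+11 = 3.33316e-07
sqrt(12*rho/E) = sqrt(3.33316e-07) = 0.000577335
c^2/(2*pi*h) = 343^2/(2*pi*0.006) = 3.12074e+06
fc = 3.12074e+06 * 0.000577335 = 1801.7 Hz


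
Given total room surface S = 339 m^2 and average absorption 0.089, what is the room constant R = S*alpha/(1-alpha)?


R = 339 * 0.089 / (1 - 0.089) = 33.119 m^2


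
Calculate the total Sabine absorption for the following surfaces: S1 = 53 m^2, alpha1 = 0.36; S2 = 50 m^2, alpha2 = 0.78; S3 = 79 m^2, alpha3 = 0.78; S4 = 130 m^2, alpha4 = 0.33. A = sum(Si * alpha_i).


53 * 0.36 = 19.08
50 * 0.78 = 39
79 * 0.78 = 61.62
130 * 0.33 = 42.9
A_total = 19.08 + 39 + 61.62 + 42.9 = 162.6 m^2


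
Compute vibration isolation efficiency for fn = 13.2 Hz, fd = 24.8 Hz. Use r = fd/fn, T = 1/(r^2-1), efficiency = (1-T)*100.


r = 24.8 / 13.2 = 1.87879
r^2 - 1 = 1.87879^2 - 1 = 2.52985
T = 1/2.52985 = 0.39528
Efficiency = (1 - 0.39528)*100 = 60.472 %


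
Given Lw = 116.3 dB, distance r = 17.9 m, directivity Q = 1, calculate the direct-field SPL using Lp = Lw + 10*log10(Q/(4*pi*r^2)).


4*pi*r^2 = 4*pi*17.9^2 = 4026.39 m^2
Q / (4*pi*r^2) = 1 / 4026.39 = 0.000248361
Lp = 116.3 + 10*log10(0.000248361) = 80.251 dB


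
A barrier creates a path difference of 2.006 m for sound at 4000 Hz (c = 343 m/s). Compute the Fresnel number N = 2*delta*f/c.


N = 2*delta*f/c = 2*delta/lambda, where lambda = c/f
lambda = 343 / 4000 = 0.08575 m
N = 2 * 2.006 / 0.08575 = 46.787


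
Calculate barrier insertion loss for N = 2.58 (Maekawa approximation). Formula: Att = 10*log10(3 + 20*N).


3 + 20*N = 3 + 20*2.58 = 54.6
Att = 10*log10(54.6) = 17.372 dB


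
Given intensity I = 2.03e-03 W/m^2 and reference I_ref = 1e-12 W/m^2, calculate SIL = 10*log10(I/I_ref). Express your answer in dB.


I / I_ref = 2.03e-03 / 1e-12 = 2.03e+09
SIL = 10 * log10(2.03e+09) = 93.075 dB


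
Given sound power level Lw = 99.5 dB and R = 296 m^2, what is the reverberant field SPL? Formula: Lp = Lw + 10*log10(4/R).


4/R = 4/296 = 0.0135135
Lp = 99.5 + 10*log10(0.0135135) = 80.808 dB


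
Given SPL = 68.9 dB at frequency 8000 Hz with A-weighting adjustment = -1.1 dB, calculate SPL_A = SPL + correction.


A-weighting table: 8000 Hz -> -1.1 dB correction
SPL_A = SPL + correction = 68.9 + (-1.1) = 67.8 dBA


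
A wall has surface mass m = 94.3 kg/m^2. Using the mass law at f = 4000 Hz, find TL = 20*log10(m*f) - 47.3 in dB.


m * f = 94.3 * 4000 = 377200
20*log10(377200) = 111.531 dB
TL = 111.531 - 47.3 = 64.231 dB


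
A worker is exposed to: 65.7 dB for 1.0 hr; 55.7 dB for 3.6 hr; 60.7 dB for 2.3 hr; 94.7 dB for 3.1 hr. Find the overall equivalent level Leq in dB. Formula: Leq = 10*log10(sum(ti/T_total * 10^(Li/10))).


T_total = 1.0 + 3.6 + 2.3 + 3.1 = 10.0 hr
(1.0/10.0) * 10^(65.7/10) = 371535
(3.6/10.0) * 10^(55.7/10) = 133753
(2.3/10.0) * 10^(60.7/10) = 270226
(3.1/10.0) * 10^(94.7/10) = 9.14875e+08
Sum = 371535 + 133753 + 270226 + 9.14875e+08 = 9.15651e+08
Leq = 10*log10(9.15651e+08) = 89.617 dB


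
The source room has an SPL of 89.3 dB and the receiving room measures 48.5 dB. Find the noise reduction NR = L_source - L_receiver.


NR = L_source - L_receiver (difference between source and receiving room levels)
NR = 89.3 - 48.5 = 40.8 dB


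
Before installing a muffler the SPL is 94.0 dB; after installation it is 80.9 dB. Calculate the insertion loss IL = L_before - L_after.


Insertion loss = SPL without muffler - SPL with muffler
IL = 94.0 - 80.9 = 13.1 dB


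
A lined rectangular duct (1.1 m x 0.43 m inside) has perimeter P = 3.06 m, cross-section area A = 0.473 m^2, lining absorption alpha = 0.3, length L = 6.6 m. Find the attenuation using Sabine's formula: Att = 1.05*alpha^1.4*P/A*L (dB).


alpha^1.4 = 0.3^1.4 = 0.18534
Attenuation rate = 1.05 * alpha^1.4 * P / A
= 1.05 * 0.18534 * 3.06 / 0.473 = 1.25898 dB/m
Total Att = 1.25898 * 6.6 = 8.3093 dB


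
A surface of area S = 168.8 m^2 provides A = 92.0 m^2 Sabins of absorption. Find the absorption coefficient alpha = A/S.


Absorption coefficient = absorbed power / incident power
alpha = A / S = 92.0 / 168.8 = 0.54502


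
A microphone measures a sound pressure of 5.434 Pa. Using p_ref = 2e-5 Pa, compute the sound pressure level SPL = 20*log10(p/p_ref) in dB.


p / p_ref = 5.434 / 2e-5 = 271700
SPL = 20 * log10(271700) = 108.68 dB


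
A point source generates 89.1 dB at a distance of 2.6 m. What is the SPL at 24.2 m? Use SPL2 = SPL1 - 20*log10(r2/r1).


r2/r1 = 24.2/2.6 = 9.30769
Correction = 20*log10(9.30769) = 19.3768 dB
SPL2 = 89.1 - 19.3768 = 69.723 dB


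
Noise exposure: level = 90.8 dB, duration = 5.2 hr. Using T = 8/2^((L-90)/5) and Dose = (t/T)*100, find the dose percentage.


T_allowed = 8 / 2^((90.8 - 90)/5) = 7.1602 hr
Dose = 5.2 / 7.1602 * 100 = 72.624 %


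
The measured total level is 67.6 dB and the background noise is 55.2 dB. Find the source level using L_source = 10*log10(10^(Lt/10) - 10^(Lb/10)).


10^(67.6/10) = 5.7544e+06
10^(55.2/10) = 331131
Difference = 5.7544e+06 - 331131 = 5.42327e+06
L_source = 10*log10(5.42327e+06) = 67.343 dB


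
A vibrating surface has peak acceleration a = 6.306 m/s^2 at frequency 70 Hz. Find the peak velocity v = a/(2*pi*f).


omega = 2*pi*f = 2*pi*70 = 439.823 rad/s
v = a / omega = 6.306 / 439.823 = 0.014338 m/s


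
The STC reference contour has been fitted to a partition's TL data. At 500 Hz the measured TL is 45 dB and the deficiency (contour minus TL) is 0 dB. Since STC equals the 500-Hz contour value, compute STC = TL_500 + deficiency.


By ASTM E413, STC = value of the fitted reference contour at 500 Hz.
Contour value at 500 Hz = TL_500 + deficiency = 45 + 0 = 45
STC = 45


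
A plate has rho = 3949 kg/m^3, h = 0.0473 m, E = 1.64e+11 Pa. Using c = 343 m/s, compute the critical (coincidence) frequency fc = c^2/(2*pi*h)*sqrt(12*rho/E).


12*rho/E = 12*3949/1.64e+11 = 2.88951e-07
sqrt(12*rho/E) = sqrt(2.88951e-07) = 0.000537542
c^2/(2*pi*h) = 343^2/(2*pi*0.0473) = 395865
fc = 395865 * 0.000537542 = 212.79 Hz


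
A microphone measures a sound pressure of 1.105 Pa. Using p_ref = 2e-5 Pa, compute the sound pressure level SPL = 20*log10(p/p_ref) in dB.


p / p_ref = 1.105 / 2e-5 = 55250
SPL = 20 * log10(55250) = 94.847 dB


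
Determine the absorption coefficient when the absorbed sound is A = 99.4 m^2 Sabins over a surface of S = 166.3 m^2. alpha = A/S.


Absorption coefficient = absorbed power / incident power
alpha = A / S = 99.4 / 166.3 = 0.59771


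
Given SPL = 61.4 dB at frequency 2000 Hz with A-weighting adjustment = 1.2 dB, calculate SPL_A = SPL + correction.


A-weighting table: 2000 Hz -> 1.2 dB correction
SPL_A = SPL + correction = 61.4 + (1.2) = 62.6 dBA


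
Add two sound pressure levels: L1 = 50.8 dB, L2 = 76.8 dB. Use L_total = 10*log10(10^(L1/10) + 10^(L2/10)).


10^(50.8/10) = 120226
10^(76.8/10) = 4.7863e+07
Sum = 120226 + 4.7863e+07 = 4.79832e+07
L_total = 10*log10(4.79832e+07) = 76.811 dB


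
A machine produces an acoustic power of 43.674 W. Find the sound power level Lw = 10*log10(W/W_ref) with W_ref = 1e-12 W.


W / W_ref = 43.674 / 1e-12 = 4.3674e+13
Lw = 10 * log10(4.3674e+13) = 136.4 dB


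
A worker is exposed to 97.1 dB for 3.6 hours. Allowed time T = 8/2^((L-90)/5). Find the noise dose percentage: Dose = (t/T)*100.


T_allowed = 8 / 2^((97.1 - 90)/5) = 2.9897 hr
Dose = 3.6 / 2.9897 * 100 = 120.41 %


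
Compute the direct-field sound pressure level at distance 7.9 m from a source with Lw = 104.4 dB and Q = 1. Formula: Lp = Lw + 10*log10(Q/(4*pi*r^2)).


4*pi*r^2 = 4*pi*7.9^2 = 784.267 m^2
Q / (4*pi*r^2) = 1 / 784.267 = 0.00127508
Lp = 104.4 + 10*log10(0.00127508) = 75.455 dB


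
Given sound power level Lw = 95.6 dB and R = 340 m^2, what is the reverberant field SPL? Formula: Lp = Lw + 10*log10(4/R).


4/R = 4/340 = 0.0117647
Lp = 95.6 + 10*log10(0.0117647) = 76.306 dB


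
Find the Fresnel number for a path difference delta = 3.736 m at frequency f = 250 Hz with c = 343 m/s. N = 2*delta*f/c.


N = 2*delta*f/c = 2*delta/lambda, where lambda = c/f
lambda = 343 / 250 = 1.372 m
N = 2 * 3.736 / 1.372 = 5.4461


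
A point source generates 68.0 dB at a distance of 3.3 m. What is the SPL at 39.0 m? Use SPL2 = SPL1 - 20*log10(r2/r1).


r2/r1 = 39.0/3.3 = 11.8182
Correction = 20*log10(11.8182) = 21.451 dB
SPL2 = 68.0 - 21.451 = 46.549 dB


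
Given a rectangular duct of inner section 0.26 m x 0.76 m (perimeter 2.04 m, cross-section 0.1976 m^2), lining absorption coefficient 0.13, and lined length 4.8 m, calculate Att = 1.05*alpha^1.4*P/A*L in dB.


alpha^1.4 = 0.13^1.4 = 0.0574805
Attenuation rate = 1.05 * alpha^1.4 * P / A
= 1.05 * 0.0574805 * 2.04 / 0.1976 = 0.623093 dB/m
Total Att = 0.623093 * 4.8 = 2.9908 dB


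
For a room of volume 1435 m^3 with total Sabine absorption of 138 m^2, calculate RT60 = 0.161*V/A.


RT60 = 0.161 * 1435 / 138 = 1.6742 s


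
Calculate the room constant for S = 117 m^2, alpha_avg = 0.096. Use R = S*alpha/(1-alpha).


R = 117 * 0.096 / (1 - 0.096) = 12.425 m^2


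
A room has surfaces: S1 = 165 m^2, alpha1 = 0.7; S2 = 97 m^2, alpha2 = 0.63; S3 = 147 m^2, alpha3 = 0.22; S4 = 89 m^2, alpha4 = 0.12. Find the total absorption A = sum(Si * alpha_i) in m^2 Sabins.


165 * 0.7 = 115.5
97 * 0.63 = 61.11
147 * 0.22 = 32.34
89 * 0.12 = 10.68
A_total = 115.5 + 61.11 + 32.34 + 10.68 = 219.63 m^2


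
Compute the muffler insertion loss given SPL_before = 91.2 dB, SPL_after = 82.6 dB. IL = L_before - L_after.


Insertion loss = SPL without muffler - SPL with muffler
IL = 91.2 - 82.6 = 8.6 dB


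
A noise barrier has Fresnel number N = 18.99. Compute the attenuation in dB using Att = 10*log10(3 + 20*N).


3 + 20*N = 3 + 20*18.99 = 382.8
Att = 10*log10(382.8) = 25.83 dB


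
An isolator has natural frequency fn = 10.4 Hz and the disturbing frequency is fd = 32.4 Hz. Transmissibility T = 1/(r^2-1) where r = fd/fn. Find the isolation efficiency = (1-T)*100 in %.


r = 32.4 / 10.4 = 3.11538
r^2 - 1 = 3.11538^2 - 1 = 8.70559
T = 1/8.70559 = 0.114869
Efficiency = (1 - 0.114869)*100 = 88.513 %
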